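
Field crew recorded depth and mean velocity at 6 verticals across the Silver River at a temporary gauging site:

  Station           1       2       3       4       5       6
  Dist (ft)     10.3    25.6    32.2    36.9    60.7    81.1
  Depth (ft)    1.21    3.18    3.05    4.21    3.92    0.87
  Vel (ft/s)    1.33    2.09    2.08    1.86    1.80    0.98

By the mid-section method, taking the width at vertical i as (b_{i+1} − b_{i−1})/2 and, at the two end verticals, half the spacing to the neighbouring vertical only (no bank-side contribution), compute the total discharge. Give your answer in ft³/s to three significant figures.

397 ft³/s

w_1 = (25.6 − 10.3)/2 = 7.65 ft; q_1 = 1.33 × 1.21 × 7.65 = 12.31 ft³/s
w_2 = (32.2 − 10.3)/2 = 10.95 ft; q_2 = 2.09 × 3.18 × 10.95 = 72.78 ft³/s
w_3 = (36.9 − 25.6)/2 = 5.65 ft; q_3 = 2.08 × 3.05 × 5.65 = 35.84 ft³/s
w_4 = (60.7 − 32.2)/2 = 14.25 ft; q_4 = 1.86 × 4.21 × 14.25 = 111.6 ft³/s
w_5 = (81.1 − 36.9)/2 = 22.1 ft; q_5 = 1.80 × 3.92 × 22.1 = 155.9 ft³/s
w_6 = (81.1 − 60.7)/2 = 10.2 ft; q_6 = 0.98 × 0.87 × 10.2 = 8.697 ft³/s
Q = Σ qᵢ = 397.2 ft³/s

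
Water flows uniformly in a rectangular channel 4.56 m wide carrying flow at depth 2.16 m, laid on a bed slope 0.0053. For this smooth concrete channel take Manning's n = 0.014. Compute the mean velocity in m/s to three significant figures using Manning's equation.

5.57 m/s

A = b·y = 4.56 × 2.16 = 9.850 m²
P = b + 2y = 4.56 + 2×2.16 = 8.880 m
R = A/P = 9.850/8.880 = 1.109 m
Q = (1/n)·A·R^(2/3)·S^(1/2) = (1/0.014) × 9.850 × 1.109^(2/3) × 0.0053^(1/2) = 54.88 m³/s
V = Q/A = 54.88/9.850 = 5.572 m/s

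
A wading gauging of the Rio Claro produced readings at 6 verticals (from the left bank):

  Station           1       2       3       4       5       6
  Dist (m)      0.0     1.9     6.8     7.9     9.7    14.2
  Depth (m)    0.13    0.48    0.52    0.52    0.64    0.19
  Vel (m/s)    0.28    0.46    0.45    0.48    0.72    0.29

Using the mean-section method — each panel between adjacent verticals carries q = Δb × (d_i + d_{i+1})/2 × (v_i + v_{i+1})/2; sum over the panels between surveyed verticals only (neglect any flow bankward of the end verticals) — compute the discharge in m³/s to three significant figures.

3.16 m³/s

Panel 1-2: Δb = 1.9 m, d̄ = (0.13+0.48)/2 = 0.305, v̄ = (0.28+0.46)/2 = 0.37 → q = 1.9×0.305×0.37 = 0.2144 m³/s
Panel 2-3: Δb = 4.9 m, d̄ = (0.48+0.52)/2 = 0.5, v̄ = (0.46+0.45)/2 = 0.455 → q = 4.9×0.5×0.455 = 1.115 m³/s
Panel 3-4: Δb = 1.1 m, d̄ = (0.52+0.52)/2 = 0.52, v̄ = (0.45+0.48)/2 = 0.465 → q = 1.1×0.52×0.465 = 0.2660 m³/s
Panel 4-5: Δb = 1.8 m, d̄ = (0.52+0.64)/2 = 0.58, v̄ = (0.48+0.72)/2 = 0.6 → q = 1.8×0.58×0.6 = 0.6264 m³/s
Panel 5-6: Δb = 4.5 m, d̄ = (0.64+0.19)/2 = 0.415, v̄ = (0.72+0.29)/2 = 0.505 → q = 4.5×0.415×0.505 = 0.9431 m³/s
Q = Σ q = 3.165 m³/s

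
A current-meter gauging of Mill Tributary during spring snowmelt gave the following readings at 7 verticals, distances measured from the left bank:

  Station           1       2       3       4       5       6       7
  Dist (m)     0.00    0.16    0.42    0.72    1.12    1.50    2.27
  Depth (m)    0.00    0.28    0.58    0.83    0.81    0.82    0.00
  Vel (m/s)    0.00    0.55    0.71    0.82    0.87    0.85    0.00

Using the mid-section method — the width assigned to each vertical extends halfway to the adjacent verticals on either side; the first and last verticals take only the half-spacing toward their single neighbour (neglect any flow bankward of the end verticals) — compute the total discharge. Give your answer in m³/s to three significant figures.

w_2 = (0.42 − 0.00)/2 = 0.21 m; q_2 = 0.55 × 0.28 × 0.21 = 0.03234 m³/s
w_3 = (0.72 − 0.16)/2 = 0.28 m; q_3 = 0.71 × 0.58 × 0.28 = 0.1153 m³/s
w_4 = (1.12 − 0.42)/2 = 0.35 m; q_4 = 0.82 × 0.83 × 0.35 = 0.2382 m³/s
w_5 = (1.50 − 0.72)/2 = 0.39 m; q_5 = 0.87 × 0.81 × 0.39 = 0.2748 m³/s
w_6 = (2.27 − 1.12)/2 = 0.575 m; q_6 = 0.85 × 0.82 × 0.575 = 0.4008 m³/s
Stations 1, 7 contribute zero (depth or velocity is 0).
Q = Σ qᵢ = 1.061 m³/s

1.06 m³/s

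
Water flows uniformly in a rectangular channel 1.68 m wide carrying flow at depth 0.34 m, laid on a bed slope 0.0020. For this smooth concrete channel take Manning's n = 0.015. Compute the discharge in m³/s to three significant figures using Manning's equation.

0.661 m³/s

A = b·y = 1.68 × 0.34 = 0.5712 m²
P = b + 2y = 1.68 + 2×0.34 = 2.360 m
R = A/P = 0.5712/2.360 = 0.2420 m
Q = (1/n)·A·R^(2/3)·S^(1/2) = (1/0.015) × 0.5712 × 0.2420^(2/3) × 0.0020^(1/2) = 0.6614 m³/s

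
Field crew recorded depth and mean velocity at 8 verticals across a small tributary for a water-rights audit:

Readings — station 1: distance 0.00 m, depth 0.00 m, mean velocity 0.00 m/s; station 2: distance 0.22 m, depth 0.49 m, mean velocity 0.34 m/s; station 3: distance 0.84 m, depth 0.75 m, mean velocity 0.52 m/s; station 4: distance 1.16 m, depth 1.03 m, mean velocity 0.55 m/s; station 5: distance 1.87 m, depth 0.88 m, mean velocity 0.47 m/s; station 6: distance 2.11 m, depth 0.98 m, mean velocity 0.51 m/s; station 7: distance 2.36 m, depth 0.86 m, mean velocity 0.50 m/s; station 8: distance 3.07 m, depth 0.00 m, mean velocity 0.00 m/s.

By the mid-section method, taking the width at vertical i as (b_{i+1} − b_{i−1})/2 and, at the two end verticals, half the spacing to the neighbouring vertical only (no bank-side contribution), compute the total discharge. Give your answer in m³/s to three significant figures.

w_2 = (0.84 − 0.00)/2 = 0.42 m; q_2 = 0.34 × 0.49 × 0.42 = 0.06997 m³/s
w_3 = (1.16 − 0.22)/2 = 0.47 m; q_3 = 0.52 × 0.75 × 0.47 = 0.1833 m³/s
w_4 = (1.87 − 0.84)/2 = 0.515 m; q_4 = 0.55 × 1.03 × 0.515 = 0.2917 m³/s
w_5 = (2.11 − 1.16)/2 = 0.475 m; q_5 = 0.47 × 0.88 × 0.475 = 0.1965 m³/s
w_6 = (2.36 − 1.87)/2 = 0.245 m; q_6 = 0.51 × 0.98 × 0.245 = 0.1225 m³/s
w_7 = (3.07 − 2.11)/2 = 0.48 m; q_7 = 0.50 × 0.86 × 0.48 = 0.2064 m³/s
Stations 1, 8 contribute zero (depth or velocity is 0).
Q = Σ qᵢ = 1.070 m³/s

1.07 m³/s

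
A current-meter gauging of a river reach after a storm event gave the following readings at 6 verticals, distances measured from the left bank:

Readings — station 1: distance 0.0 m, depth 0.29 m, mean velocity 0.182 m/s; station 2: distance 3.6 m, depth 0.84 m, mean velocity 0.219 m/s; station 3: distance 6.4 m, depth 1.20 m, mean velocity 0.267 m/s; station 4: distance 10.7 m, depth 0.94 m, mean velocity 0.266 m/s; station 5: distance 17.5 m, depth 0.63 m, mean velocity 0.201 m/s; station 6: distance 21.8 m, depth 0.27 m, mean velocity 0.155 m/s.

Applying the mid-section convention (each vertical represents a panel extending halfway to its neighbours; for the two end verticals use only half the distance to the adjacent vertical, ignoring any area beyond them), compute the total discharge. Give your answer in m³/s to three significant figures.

4.00 m³/s

w_1 = (3.6 − 0.0)/2 = 1.8 m; q_1 = 0.182 × 0.29 × 1.8 = 0.09500 m³/s
w_2 = (6.4 − 0.0)/2 = 3.2 m; q_2 = 0.219 × 0.84 × 3.2 = 0.5887 m³/s
w_3 = (10.7 − 3.6)/2 = 3.55 m; q_3 = 0.267 × 1.20 × 3.55 = 1.137 m³/s
w_4 = (17.5 − 6.4)/2 = 5.55 m; q_4 = 0.266 × 0.94 × 5.55 = 1.388 m³/s
w_5 = (21.8 − 10.7)/2 = 5.55 m; q_5 = 0.201 × 0.63 × 5.55 = 0.7028 m³/s
w_6 = (21.8 − 17.5)/2 = 2.15 m; q_6 = 0.155 × 0.27 × 2.15 = 0.08998 m³/s
Q = Σ qᵢ = 4.002 m³/s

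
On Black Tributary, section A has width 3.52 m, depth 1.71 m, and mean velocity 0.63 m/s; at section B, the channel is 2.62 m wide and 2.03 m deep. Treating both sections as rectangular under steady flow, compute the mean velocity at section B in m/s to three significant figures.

Q = A₁V₁ = (3.52×1.71) × 0.63 = 3.792 m³/s
A₂ = 2.62 × 2.03 = 5.319 m²
V₂ = Q/A₂ = 3.792/5.319 = 0.7130 m/s

0.713 m/s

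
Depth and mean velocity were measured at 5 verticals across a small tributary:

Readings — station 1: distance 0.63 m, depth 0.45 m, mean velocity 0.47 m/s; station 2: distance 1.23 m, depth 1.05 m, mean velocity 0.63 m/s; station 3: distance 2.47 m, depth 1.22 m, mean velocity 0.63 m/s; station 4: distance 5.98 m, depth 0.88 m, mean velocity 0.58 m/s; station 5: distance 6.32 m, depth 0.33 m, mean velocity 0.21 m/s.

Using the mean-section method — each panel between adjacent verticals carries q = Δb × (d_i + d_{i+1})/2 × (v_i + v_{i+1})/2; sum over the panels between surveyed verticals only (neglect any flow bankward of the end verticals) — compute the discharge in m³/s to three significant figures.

3.45 m³/s

Panel 1-2: Δb = 0.6 m, d̄ = (0.45+1.05)/2 = 0.75, v̄ = (0.47+0.63)/2 = 0.55 → q = 0.6×0.75×0.55 = 0.2475 m³/s
Panel 2-3: Δb = 1.24 m, d̄ = (1.05+1.22)/2 = 1.135, v̄ = (0.63+0.63)/2 = 0.63 → q = 1.24×1.135×0.63 = 0.8867 m³/s
Panel 3-4: Δb = 3.51 m, d̄ = (1.22+0.88)/2 = 1.05, v̄ = (0.63+0.58)/2 = 0.605 → q = 3.51×1.05×0.605 = 2.230 m³/s
Panel 4-5: Δb = 0.34 m, d̄ = (0.88+0.33)/2 = 0.605, v̄ = (0.58+0.21)/2 = 0.395 → q = 0.34×0.605×0.395 = 0.08125 m³/s
Q = Σ q = 3.445 m³/s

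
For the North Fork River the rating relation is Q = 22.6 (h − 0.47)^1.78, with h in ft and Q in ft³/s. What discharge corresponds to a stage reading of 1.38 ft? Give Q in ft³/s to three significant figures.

19.1 ft³/s

Q = 22.6 × (1.38 − 0.47)^1.78 = 22.6 × 0.91^1.78 = 19.11 ft³/s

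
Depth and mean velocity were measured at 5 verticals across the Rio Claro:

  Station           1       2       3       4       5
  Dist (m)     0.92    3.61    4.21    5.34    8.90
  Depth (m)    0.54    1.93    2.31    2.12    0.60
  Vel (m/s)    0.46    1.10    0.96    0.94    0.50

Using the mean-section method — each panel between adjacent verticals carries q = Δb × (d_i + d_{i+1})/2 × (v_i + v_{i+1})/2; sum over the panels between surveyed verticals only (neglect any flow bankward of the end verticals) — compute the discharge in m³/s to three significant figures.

Panel 1-2: Δb = 2.69 m, d̄ = (0.54+1.93)/2 = 1.235, v̄ = (0.46+1.10)/2 = 0.78 → q = 2.69×1.235×0.78 = 2.591 m³/s
Panel 2-3: Δb = 0.6 m, d̄ = (1.93+2.31)/2 = 2.12, v̄ = (1.10+0.96)/2 = 1.03 → q = 0.6×2.12×1.03 = 1.310 m³/s
Panel 3-4: Δb = 1.13 m, d̄ = (2.31+2.12)/2 = 2.215, v̄ = (0.96+0.94)/2 = 0.95 → q = 1.13×2.215×0.95 = 2.378 m³/s
Panel 4-5: Δb = 3.56 m, d̄ = (2.12+0.60)/2 = 1.36, v̄ = (0.94+0.50)/2 = 0.72 → q = 3.56×1.36×0.72 = 3.486 m³/s
Q = Σ q = 9.765 m³/s

9.77 m³/s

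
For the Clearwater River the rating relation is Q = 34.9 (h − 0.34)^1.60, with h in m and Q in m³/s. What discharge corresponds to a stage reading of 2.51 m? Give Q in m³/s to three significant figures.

121 m³/s

Q = 34.9 × (2.51 − 0.34)^1.60 = 34.9 × 2.17^1.60 = 120.5 m³/s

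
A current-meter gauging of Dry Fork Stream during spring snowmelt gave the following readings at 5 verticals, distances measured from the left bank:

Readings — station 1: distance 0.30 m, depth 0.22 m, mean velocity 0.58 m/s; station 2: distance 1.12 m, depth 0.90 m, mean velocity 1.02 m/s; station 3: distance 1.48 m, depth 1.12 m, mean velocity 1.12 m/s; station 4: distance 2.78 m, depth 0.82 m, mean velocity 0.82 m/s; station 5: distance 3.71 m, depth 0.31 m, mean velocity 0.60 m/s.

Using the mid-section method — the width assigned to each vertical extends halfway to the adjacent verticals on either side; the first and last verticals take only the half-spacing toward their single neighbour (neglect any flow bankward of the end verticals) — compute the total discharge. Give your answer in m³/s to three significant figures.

w_1 = (1.12 − 0.30)/2 = 0.41 m; q_1 = 0.58 × 0.22 × 0.41 = 0.05232 m³/s
w_2 = (1.48 − 0.30)/2 = 0.59 m; q_2 = 1.02 × 0.90 × 0.59 = 0.5416 m³/s
w_3 = (2.78 − 1.12)/2 = 0.83 m; q_3 = 1.12 × 1.12 × 0.83 = 1.041 m³/s
w_4 = (3.71 − 1.48)/2 = 1.115 m; q_4 = 0.82 × 0.82 × 1.115 = 0.7497 m³/s
w_5 = (3.71 − 2.78)/2 = 0.465 m; q_5 = 0.60 × 0.31 × 0.465 = 0.08649 m³/s
Q = Σ qᵢ = 2.471 m³/s

2.47 m³/s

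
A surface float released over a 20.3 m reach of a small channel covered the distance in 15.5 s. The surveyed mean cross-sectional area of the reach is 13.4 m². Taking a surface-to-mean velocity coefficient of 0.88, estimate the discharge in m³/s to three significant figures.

v_surface = L / t̄ = 20.3 / 15.5 = 1.310 m/s
v_mean = 0.88 × 1.310 = 1.153 m/s
Q = A × v_mean = 13.4 × 1.153 = 15.44 m³/s

15.4 m³/s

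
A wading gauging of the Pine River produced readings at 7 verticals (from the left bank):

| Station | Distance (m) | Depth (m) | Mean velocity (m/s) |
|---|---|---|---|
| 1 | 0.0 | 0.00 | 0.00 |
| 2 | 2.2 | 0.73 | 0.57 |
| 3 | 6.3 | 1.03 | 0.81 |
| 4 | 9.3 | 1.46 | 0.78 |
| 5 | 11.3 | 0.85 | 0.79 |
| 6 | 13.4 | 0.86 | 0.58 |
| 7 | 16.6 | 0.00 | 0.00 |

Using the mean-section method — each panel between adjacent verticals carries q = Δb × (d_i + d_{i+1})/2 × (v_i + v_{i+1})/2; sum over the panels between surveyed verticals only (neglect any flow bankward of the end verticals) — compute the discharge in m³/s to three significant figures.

9.13 m³/s

Panel 1-2: Δb = 2.2 m, d̄ = (0.00+0.73)/2 = 0.365, v̄ = (0.00+0.57)/2 = 0.285 → q = 2.2×0.365×0.285 = 0.2289 m³/s
Panel 2-3: Δb = 4.1 m, d̄ = (0.73+1.03)/2 = 0.88, v̄ = (0.57+0.81)/2 = 0.69 → q = 4.1×0.88×0.69 = 2.490 m³/s
Panel 3-4: Δb = 3 m, d̄ = (1.03+1.46)/2 = 1.245, v̄ = (0.81+0.78)/2 = 0.795 → q = 3×1.245×0.795 = 2.969 m³/s
Panel 4-5: Δb = 2 m, d̄ = (1.46+0.85)/2 = 1.155, v̄ = (0.78+0.79)/2 = 0.785 → q = 2×1.155×0.785 = 1.813 m³/s
Panel 5-6: Δb = 2.1 m, d̄ = (0.85+0.86)/2 = 0.855, v̄ = (0.79+0.58)/2 = 0.685 → q = 2.1×0.855×0.685 = 1.230 m³/s
Panel 6-7: Δb = 3.2 m, d̄ = (0.86+0.00)/2 = 0.43, v̄ = (0.58+0.00)/2 = 0.29 → q = 3.2×0.43×0.29 = 0.3990 m³/s
Q = Σ q = 9.130 m³/s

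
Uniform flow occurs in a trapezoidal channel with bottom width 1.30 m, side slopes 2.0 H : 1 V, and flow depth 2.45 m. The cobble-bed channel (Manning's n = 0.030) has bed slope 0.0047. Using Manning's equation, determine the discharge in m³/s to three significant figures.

A = (b + z·y)·y = (1.30 + 2.0×2.45)×2.45 = 15.19 m²
P = b + 2y√(1+z²) = 1.30 + 2×2.45×√(1+2.0²) = 12.26 m
R = A/P = 15.19/12.26 = 1.239 m
Q = (1/n)·A·R^(2/3)·S^(1/2) = (1/0.030) × 15.19 × 1.239^(2/3) × 0.0047^(1/2) = 40.05 m³/s

40.1 m³/s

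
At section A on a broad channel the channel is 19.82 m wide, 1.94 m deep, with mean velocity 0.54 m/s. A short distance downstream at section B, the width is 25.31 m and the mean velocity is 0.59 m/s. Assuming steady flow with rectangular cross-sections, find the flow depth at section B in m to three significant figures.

Q = A₁V₁ = (19.82×1.94) × 0.54 = 20.76 m³/s
d₂ = Q/(b₂ V₂) = 20.76/(25.31×0.59) = 1.390 m

1.39 m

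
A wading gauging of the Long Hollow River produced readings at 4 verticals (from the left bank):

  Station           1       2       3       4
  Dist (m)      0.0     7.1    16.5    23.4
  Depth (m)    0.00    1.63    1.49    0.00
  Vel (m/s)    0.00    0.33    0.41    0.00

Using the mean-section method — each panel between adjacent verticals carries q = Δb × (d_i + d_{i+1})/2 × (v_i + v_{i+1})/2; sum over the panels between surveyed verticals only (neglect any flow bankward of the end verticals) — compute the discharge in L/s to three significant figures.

7430 L/s

Panel 1-2: Δb = 7.1 m, d̄ = (0.00+1.63)/2 = 0.815, v̄ = (0.00+0.33)/2 = 0.165 → q = 7.1×0.815×0.165 = 0.9548 m³/s
Panel 2-3: Δb = 9.4 m, d̄ = (1.63+1.49)/2 = 1.56, v̄ = (0.33+0.41)/2 = 0.37 → q = 9.4×1.56×0.37 = 5.426 m³/s
Panel 3-4: Δb = 6.9 m, d̄ = (1.49+0.00)/2 = 0.745, v̄ = (0.41+0.00)/2 = 0.205 → q = 6.9×0.745×0.205 = 1.054 m³/s
Q = Σ q = 7.434 m³/s
= 7.434 × 1000 = 7434 L/s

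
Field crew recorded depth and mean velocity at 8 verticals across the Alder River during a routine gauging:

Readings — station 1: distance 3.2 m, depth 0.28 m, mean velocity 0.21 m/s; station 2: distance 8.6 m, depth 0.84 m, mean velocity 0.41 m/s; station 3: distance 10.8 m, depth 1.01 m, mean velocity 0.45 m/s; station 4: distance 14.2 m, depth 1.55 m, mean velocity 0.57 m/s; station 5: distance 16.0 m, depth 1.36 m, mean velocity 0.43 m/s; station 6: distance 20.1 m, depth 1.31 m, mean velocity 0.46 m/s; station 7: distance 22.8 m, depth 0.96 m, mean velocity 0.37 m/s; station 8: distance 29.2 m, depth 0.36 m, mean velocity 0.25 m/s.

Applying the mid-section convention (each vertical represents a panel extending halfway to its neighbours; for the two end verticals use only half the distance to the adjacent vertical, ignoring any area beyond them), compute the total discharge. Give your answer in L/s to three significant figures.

10700 L/s

w_1 = (8.6 − 3.2)/2 = 2.7 m; q_1 = 0.21 × 0.28 × 2.7 = 0.1588 m³/s
w_2 = (10.8 − 3.2)/2 = 3.8 m; q_2 = 0.41 × 0.84 × 3.8 = 1.309 m³/s
w_3 = (14.2 − 8.6)/2 = 2.8 m; q_3 = 0.45 × 1.01 × 2.8 = 1.273 m³/s
w_4 = (16.0 − 10.8)/2 = 2.6 m; q_4 = 0.57 × 1.55 × 2.6 = 2.297 m³/s
w_5 = (20.1 − 14.2)/2 = 2.95 m; q_5 = 0.43 × 1.36 × 2.95 = 1.725 m³/s
w_6 = (22.8 − 16.0)/2 = 3.4 m; q_6 = 0.46 × 1.31 × 3.4 = 2.049 m³/s
w_7 = (29.2 − 20.1)/2 = 4.55 m; q_7 = 0.37 × 0.96 × 4.55 = 1.616 m³/s
w_8 = (29.2 − 22.8)/2 = 3.2 m; q_8 = 0.25 × 0.36 × 3.2 = 0.2880 m³/s
Q = Σ qᵢ = 10.72 m³/s
= 10.72 × 1000 = 10720 L/s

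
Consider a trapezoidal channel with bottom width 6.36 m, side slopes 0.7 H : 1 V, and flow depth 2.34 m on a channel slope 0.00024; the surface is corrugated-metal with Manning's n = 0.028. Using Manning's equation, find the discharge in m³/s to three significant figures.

13.9 m³/s

A = (b + z·y)·y = (6.36 + 0.7×2.34)×2.34 = 18.72 m²
P = b + 2y√(1+z²) = 6.36 + 2×2.34×√(1+0.7²) = 12.07 m
R = A/P = 18.72/12.07 = 1.550 m
Q = (1/n)·A·R^(2/3)·S^(1/2) = (1/0.028) × 18.72 × 1.550^(2/3) × 0.00024^(1/2) = 13.87 m³/s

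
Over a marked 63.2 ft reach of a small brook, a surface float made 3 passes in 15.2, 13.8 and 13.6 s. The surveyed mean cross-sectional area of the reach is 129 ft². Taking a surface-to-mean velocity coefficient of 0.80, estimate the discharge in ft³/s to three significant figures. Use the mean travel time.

t̄ = (15.2 + 13.8 + 13.6) / 3 = 14.2 s
v_surface = L / t̄ = 63.2 / 14.2 = 4.451 ft/s
v_mean = 0.80 × 4.451 = 3.561 ft/s
Q = A × v_mean = 129 × 3.561 = 459.3 ft³/s

459 ft³/s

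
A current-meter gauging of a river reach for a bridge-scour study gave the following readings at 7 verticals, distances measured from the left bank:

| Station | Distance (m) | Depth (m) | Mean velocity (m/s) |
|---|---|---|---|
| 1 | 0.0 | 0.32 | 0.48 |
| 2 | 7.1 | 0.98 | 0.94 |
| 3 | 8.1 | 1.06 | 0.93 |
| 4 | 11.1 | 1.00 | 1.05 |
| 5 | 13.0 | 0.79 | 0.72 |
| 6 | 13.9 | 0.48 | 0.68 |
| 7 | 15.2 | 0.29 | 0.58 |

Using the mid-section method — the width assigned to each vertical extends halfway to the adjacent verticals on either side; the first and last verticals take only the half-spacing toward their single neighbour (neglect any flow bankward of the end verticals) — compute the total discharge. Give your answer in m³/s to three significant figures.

w_1 = (7.1 − 0.0)/2 = 3.55 m; q_1 = 0.48 × 0.32 × 3.55 = 0.5453 m³/s
w_2 = (8.1 − 0.0)/2 = 4.05 m; q_2 = 0.94 × 0.98 × 4.05 = 3.731 m³/s
w_3 = (11.1 − 7.1)/2 = 2 m; q_3 = 0.93 × 1.06 × 2 = 1.972 m³/s
w_4 = (13.0 − 8.1)/2 = 2.45 m; q_4 = 1.05 × 1.00 × 2.45 = 2.573 m³/s
w_5 = (13.9 − 11.1)/2 = 1.4 m; q_5 = 0.72 × 0.79 × 1.4 = 0.7963 m³/s
w_6 = (15.2 − 13.0)/2 = 1.1 m; q_6 = 0.68 × 0.48 × 1.1 = 0.3590 m³/s
w_7 = (15.2 − 13.9)/2 = 0.65 m; q_7 = 0.58 × 0.29 × 0.65 = 0.1093 m³/s
Q = Σ qᵢ = 10.08 m³/s

10.1 m³/s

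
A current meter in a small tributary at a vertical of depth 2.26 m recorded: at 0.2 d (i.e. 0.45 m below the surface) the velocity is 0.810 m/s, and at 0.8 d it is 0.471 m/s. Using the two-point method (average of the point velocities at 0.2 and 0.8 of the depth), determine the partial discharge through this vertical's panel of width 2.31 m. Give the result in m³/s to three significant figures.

3.34 m³/s

v̄ = (0.810 + 0.471) / 2 = 0.6405 m/s
q = v̄ × d × w = 0.6405 × 2.26 × 2.31 = 3.344 m³/s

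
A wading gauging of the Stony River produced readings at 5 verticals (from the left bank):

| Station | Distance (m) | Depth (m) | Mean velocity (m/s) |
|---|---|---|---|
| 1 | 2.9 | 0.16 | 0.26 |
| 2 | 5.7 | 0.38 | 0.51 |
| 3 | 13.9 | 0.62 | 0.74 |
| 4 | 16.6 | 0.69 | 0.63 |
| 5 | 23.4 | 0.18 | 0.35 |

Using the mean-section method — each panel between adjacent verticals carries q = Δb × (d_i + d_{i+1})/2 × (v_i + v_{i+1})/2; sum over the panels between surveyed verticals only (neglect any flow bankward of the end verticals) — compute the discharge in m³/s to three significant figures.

5.51 m³/s

Panel 1-2: Δb = 2.8 m, d̄ = (0.16+0.38)/2 = 0.27, v̄ = (0.26+0.51)/2 = 0.385 → q = 2.8×0.27×0.385 = 0.2911 m³/s
Panel 2-3: Δb = 8.2 m, d̄ = (0.38+0.62)/2 = 0.5, v̄ = (0.51+0.74)/2 = 0.625 → q = 8.2×0.5×0.625 = 2.563 m³/s
Panel 3-4: Δb = 2.7 m, d̄ = (0.62+0.69)/2 = 0.655, v̄ = (0.74+0.63)/2 = 0.685 → q = 2.7×0.655×0.685 = 1.211 m³/s
Panel 4-5: Δb = 6.8 m, d̄ = (0.69+0.18)/2 = 0.435, v̄ = (0.63+0.35)/2 = 0.49 → q = 6.8×0.435×0.49 = 1.449 m³/s
Q = Σ q = 5.514 m³/s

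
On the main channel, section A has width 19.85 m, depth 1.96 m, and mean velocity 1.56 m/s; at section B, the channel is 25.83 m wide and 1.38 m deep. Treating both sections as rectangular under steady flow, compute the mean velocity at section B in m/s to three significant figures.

1.70 m/s

Q = A₁V₁ = (19.85×1.96) × 1.56 = 60.69 m³/s
A₂ = 25.83 × 1.38 = 35.65 m²
V₂ = Q/A₂ = 60.69/35.65 = 1.703 m/s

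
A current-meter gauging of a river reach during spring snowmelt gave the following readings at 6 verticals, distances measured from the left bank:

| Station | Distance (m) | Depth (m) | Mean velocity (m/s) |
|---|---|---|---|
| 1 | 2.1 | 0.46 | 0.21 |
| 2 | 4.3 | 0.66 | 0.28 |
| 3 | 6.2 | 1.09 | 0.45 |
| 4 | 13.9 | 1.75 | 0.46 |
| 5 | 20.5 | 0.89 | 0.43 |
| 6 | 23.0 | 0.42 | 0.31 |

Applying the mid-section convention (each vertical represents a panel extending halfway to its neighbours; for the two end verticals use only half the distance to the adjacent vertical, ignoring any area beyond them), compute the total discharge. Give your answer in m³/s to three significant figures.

10.5 m³/s

w_1 = (4.3 − 2.1)/2 = 1.1 m; q_1 = 0.21 × 0.46 × 1.1 = 0.1063 m³/s
w_2 = (6.2 − 2.1)/2 = 2.05 m; q_2 = 0.28 × 0.66 × 2.05 = 0.3788 m³/s
w_3 = (13.9 − 4.3)/2 = 4.8 m; q_3 = 0.45 × 1.09 × 4.8 = 2.354 m³/s
w_4 = (20.5 − 6.2)/2 = 7.15 m; q_4 = 0.46 × 1.75 × 7.15 = 5.756 m³/s
w_5 = (23.0 − 13.9)/2 = 4.55 m; q_5 = 0.43 × 0.89 × 4.55 = 1.741 m³/s
w_6 = (23.0 − 20.5)/2 = 1.25 m; q_6 = 0.31 × 0.42 × 1.25 = 0.1628 m³/s
Q = Σ qᵢ = 10.50 m³/s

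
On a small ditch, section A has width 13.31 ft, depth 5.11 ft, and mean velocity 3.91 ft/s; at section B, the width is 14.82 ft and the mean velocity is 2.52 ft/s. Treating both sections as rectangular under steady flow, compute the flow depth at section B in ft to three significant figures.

7.12 ft

Q = A₁V₁ = (13.31×5.11) × 3.91 = 265.9 ft³/s
d₂ = Q/(b₂ V₂) = 265.9/(14.82×2.52) = 7.121 ft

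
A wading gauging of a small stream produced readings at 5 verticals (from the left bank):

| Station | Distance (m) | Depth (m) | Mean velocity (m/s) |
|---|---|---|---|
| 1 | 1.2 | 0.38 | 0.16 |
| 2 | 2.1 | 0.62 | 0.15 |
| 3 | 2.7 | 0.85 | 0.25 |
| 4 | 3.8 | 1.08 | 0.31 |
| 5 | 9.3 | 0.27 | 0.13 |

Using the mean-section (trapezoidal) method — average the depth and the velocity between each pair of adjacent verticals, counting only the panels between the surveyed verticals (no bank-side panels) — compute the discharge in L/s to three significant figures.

1270 L/s

Panel 1-2: Δb = 0.9 m, d̄ = (0.38+0.62)/2 = 0.5, v̄ = (0.16+0.15)/2 = 0.155 → q = 0.9×0.5×0.155 = 0.06975 m³/s
Panel 2-3: Δb = 0.6 m, d̄ = (0.62+0.85)/2 = 0.735, v̄ = (0.15+0.25)/2 = 0.2 → q = 0.6×0.735×0.2 = 0.08820 m³/s
Panel 3-4: Δb = 1.1 m, d̄ = (0.85+1.08)/2 = 0.965, v̄ = (0.25+0.31)/2 = 0.28 → q = 1.1×0.965×0.28 = 0.2972 m³/s
Panel 4-5: Δb = 5.5 m, d̄ = (1.08+0.27)/2 = 0.675, v̄ = (0.31+0.13)/2 = 0.22 → q = 5.5×0.675×0.22 = 0.8168 m³/s
Q = Σ q = 1.272 m³/s
= 1.272 × 1000 = 1272 L/s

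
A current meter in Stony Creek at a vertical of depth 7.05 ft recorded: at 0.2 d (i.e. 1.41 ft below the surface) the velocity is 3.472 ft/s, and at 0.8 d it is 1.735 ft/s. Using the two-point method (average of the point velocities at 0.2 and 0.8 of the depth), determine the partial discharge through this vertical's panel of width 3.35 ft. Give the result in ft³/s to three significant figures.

v̄ = (3.472 + 1.735) / 2 = 2.604 ft/s
q = v̄ × d × w = 2.604 × 7.05 × 3.35 = 61.49 ft³/s

61.5 ft³/s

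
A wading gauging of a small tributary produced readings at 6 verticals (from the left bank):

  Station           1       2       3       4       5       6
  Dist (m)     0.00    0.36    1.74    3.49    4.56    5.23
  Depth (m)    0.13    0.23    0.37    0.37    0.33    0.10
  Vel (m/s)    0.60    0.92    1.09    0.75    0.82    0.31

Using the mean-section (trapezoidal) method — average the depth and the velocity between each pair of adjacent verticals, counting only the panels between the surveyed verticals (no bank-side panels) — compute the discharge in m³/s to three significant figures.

1.44 m³/s

Panel 1-2: Δb = 0.36 m, d̄ = (0.13+0.23)/2 = 0.18, v̄ = (0.60+0.92)/2 = 0.76 → q = 0.36×0.18×0.76 = 0.04925 m³/s
Panel 2-3: Δb = 1.38 m, d̄ = (0.23+0.37)/2 = 0.3, v̄ = (0.92+1.09)/2 = 1.005 → q = 1.38×0.3×1.005 = 0.4161 m³/s
Panel 3-4: Δb = 1.75 m, d̄ = (0.37+0.37)/2 = 0.37, v̄ = (1.09+0.75)/2 = 0.92 → q = 1.75×0.37×0.92 = 0.5957 m³/s
Panel 4-5: Δb = 1.07 m, d̄ = (0.37+0.33)/2 = 0.35, v̄ = (0.75+0.82)/2 = 0.785 → q = 1.07×0.35×0.785 = 0.2940 m³/s
Panel 5-6: Δb = 0.67 m, d̄ = (0.33+0.10)/2 = 0.215, v̄ = (0.82+0.31)/2 = 0.565 → q = 0.67×0.215×0.565 = 0.08139 m³/s
Q = Σ q = 1.436 m³/s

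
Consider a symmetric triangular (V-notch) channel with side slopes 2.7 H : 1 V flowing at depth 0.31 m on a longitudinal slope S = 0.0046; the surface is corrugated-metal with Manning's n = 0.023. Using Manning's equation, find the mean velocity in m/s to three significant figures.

A = z·y² = 2.7×0.31² = 0.2595 m²
P = 2y√(1+z²) = 2×0.31×√(1+2.7²) = 1.785 m
R = A/P = 0.2595/1.785 = 0.1454 m
Q = (1/n)·A·R^(2/3)·S^(1/2) = (1/0.023) × 0.2595 × 0.1454^(2/3) × 0.0046^(1/2) = 0.2115 m³/s
V = Q/A = 0.2115/0.2595 = 0.8152 m/s

0.815 m/s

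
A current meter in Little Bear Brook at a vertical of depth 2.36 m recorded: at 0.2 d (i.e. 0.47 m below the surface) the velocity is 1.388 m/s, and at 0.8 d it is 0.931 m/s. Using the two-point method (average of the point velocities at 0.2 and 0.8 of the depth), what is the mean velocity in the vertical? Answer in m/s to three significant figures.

v̄ = (1.388 + 0.931) / 2 = 1.160 m/s

1.16 m/s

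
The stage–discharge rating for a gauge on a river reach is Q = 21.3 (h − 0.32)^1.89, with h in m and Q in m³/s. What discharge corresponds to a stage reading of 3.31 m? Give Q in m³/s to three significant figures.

169 m³/s

Q = 21.3 × (3.31 − 0.32)^1.89 = 21.3 × 2.99^1.89 = 168.8 m³/s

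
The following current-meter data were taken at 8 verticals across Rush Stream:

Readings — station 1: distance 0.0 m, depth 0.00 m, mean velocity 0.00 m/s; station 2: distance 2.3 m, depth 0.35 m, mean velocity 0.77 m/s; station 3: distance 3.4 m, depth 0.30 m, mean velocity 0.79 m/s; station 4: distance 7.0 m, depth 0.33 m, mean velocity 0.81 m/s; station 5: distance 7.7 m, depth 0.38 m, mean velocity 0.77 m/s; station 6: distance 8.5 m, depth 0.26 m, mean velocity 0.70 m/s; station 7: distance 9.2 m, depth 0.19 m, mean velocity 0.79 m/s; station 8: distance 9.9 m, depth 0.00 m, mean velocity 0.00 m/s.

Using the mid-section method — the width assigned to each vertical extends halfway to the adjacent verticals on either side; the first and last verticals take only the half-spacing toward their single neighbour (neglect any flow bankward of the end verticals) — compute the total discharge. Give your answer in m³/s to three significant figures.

2.05 m³/s

w_2 = (3.4 − 0.0)/2 = 1.7 m; q_2 = 0.77 × 0.35 × 1.7 = 0.4582 m³/s
w_3 = (7.0 − 2.3)/2 = 2.35 m; q_3 = 0.79 × 0.30 × 2.35 = 0.5570 m³/s
w_4 = (7.7 − 3.4)/2 = 2.15 m; q_4 = 0.81 × 0.33 × 2.15 = 0.5747 m³/s
w_5 = (8.5 − 7.0)/2 = 0.75 m; q_5 = 0.77 × 0.38 × 0.75 = 0.2195 m³/s
w_6 = (9.2 − 7.7)/2 = 0.75 m; q_6 = 0.70 × 0.26 × 0.75 = 0.1365 m³/s
w_7 = (9.9 − 8.5)/2 = 0.7 m; q_7 = 0.79 × 0.19 × 0.7 = 0.1051 m³/s
Stations 1, 8 contribute zero (depth or velocity is 0).
Q = Σ qᵢ = 2.051 m³/s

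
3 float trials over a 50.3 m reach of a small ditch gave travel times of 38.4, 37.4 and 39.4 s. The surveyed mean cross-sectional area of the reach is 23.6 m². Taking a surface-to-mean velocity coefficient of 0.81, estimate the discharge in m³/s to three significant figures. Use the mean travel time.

25.0 m³/s

t̄ = (38.4 + 37.4 + 39.4) / 3 = 38.4 s
v_surface = L / t̄ = 50.3 / 38.4 = 1.310 m/s
v_mean = 0.81 × 1.310 = 1.061 m/s
Q = A × v_mean = 23.6 × 1.061 = 25.04 m³/s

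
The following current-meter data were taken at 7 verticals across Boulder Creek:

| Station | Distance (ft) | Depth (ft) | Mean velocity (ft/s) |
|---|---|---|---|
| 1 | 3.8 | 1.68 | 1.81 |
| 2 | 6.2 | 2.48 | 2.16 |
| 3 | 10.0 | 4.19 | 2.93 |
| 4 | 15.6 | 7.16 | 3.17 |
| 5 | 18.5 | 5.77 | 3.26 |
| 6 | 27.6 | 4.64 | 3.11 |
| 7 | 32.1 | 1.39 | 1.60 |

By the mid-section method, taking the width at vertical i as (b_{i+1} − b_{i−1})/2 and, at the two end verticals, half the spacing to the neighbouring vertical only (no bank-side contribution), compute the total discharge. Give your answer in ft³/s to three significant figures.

w_1 = (6.2 − 3.8)/2 = 1.2 ft; q_1 = 1.81 × 1.68 × 1.2 = 3.649 ft³/s
w_2 = (10.0 − 3.8)/2 = 3.1 ft; q_2 = 2.16 × 2.48 × 3.1 = 16.61 ft³/s
w_3 = (15.6 − 6.2)/2 = 4.7 ft; q_3 = 2.93 × 4.19 × 4.7 = 57.70 ft³/s
w_4 = (18.5 − 10.0)/2 = 4.25 ft; q_4 = 3.17 × 7.16 × 4.25 = 96.46 ft³/s
w_5 = (27.6 − 15.6)/2 = 6 ft; q_5 = 3.26 × 5.77 × 6 = 112.9 ft³/s
w_6 = (32.1 − 18.5)/2 = 6.8 ft; q_6 = 3.11 × 4.64 × 6.8 = 98.13 ft³/s
w_7 = (32.1 − 27.6)/2 = 2.25 ft; q_7 = 1.60 × 1.39 × 2.25 = 5.004 ft³/s
Q = Σ qᵢ = 390.4 ft³/s

390 ft³/s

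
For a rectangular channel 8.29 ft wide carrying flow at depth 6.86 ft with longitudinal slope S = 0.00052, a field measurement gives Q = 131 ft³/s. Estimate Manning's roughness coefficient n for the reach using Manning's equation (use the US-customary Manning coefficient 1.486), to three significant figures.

0.0277

A = b·y = 8.29 × 6.86 = 56.87 ft²
P = b + 2y = 8.29 + 2×6.86 = 22.01 ft
R = A/P = 56.87/22.01 = 2.584 ft
n = (1.486/Q)·A·R^(2/3)·S^(1/2) = (1.486/131) × 56.87 × 1.883 × 0.02280 = 0.02770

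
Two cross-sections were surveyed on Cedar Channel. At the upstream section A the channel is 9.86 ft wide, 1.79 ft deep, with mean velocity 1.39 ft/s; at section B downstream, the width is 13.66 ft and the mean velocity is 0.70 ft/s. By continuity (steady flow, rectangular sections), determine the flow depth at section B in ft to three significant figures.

2.57 ft

Q = A₁V₁ = (9.86×1.79) × 1.39 = 24.53 ft³/s
d₂ = Q/(b₂ V₂) = 24.53/(13.66×0.70) = 2.566 ft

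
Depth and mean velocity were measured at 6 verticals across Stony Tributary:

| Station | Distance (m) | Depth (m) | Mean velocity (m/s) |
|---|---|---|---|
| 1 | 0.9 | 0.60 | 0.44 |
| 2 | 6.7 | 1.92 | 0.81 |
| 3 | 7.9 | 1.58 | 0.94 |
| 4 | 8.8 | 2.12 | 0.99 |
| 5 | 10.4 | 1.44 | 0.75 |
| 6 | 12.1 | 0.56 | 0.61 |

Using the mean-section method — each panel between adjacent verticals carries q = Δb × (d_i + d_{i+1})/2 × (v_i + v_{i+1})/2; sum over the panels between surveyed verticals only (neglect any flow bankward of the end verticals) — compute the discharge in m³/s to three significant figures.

Panel 1-2: Δb = 5.8 m, d̄ = (0.60+1.92)/2 = 1.26, v̄ = (0.44+0.81)/2 = 0.625 → q = 5.8×1.26×0.625 = 4.568 m³/s
Panel 2-3: Δb = 1.2 m, d̄ = (1.92+1.58)/2 = 1.75, v̄ = (0.81+0.94)/2 = 0.875 → q = 1.2×1.75×0.875 = 1.838 m³/s
Panel 3-4: Δb = 0.9 m, d̄ = (1.58+2.12)/2 = 1.85, v̄ = (0.94+0.99)/2 = 0.965 → q = 0.9×1.85×0.965 = 1.607 m³/s
Panel 4-5: Δb = 1.6 m, d̄ = (2.12+1.44)/2 = 1.78, v̄ = (0.99+0.75)/2 = 0.87 → q = 1.6×1.78×0.87 = 2.478 m³/s
Panel 5-6: Δb = 1.7 m, d̄ = (1.44+0.56)/2 = 1, v̄ = (0.75+0.61)/2 = 0.68 → q = 1.7×1×0.68 = 1.156 m³/s
Q = Σ q = 11.65 m³/s

11.6 m³/s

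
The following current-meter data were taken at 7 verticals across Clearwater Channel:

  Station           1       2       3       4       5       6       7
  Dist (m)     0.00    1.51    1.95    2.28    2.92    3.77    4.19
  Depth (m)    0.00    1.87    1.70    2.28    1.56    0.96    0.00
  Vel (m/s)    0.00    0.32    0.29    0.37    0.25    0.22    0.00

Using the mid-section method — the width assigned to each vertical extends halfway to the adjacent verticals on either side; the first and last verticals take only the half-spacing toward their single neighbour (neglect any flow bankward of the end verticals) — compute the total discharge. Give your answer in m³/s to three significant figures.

w_2 = (1.95 − 0.00)/2 = 0.975 m; q_2 = 0.32 × 1.87 × 0.975 = 0.5834 m³/s
w_3 = (2.28 − 1.51)/2 = 0.385 m; q_3 = 0.29 × 1.70 × 0.385 = 0.1898 m³/s
w_4 = (2.92 − 1.95)/2 = 0.485 m; q_4 = 0.37 × 2.28 × 0.485 = 0.4091 m³/s
w_5 = (3.77 − 2.28)/2 = 0.745 m; q_5 = 0.25 × 1.56 × 0.745 = 0.2906 m³/s
w_6 = (4.19 − 2.92)/2 = 0.635 m; q_6 = 0.22 × 0.96 × 0.635 = 0.1341 m³/s
Stations 1, 7 contribute zero (depth or velocity is 0).
Q = Σ qᵢ = 1.607 m³/s

1.61 m³/s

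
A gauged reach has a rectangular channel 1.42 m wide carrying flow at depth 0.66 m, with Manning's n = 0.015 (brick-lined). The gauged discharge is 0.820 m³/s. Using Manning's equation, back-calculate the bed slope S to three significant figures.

0.000720

A = b·y = 1.42 × 0.66 = 0.9372 m²
P = b + 2y = 1.42 + 2×0.66 = 2.740 m
R = A/P = 0.9372/2.740 = 0.3420 m
S = (Q·n / (1·A·R^(2/3)))² = (0.820×0.015 / (1×0.9372×0.4891))² = 0.0007201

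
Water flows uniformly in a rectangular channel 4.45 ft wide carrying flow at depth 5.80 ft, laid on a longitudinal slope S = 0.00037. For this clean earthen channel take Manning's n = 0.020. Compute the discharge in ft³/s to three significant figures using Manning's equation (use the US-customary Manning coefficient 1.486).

A = b·y = 4.45 × 5.80 = 25.81 ft²
P = b + 2y = 4.45 + 2×5.80 = 16.05 ft
R = A/P = 25.81/16.05 = 1.608 ft
Q = (1.486/n)·A·R^(2/3)·S^(1/2) = (1.486/0.020) × 25.81 × 1.608^(2/3) × 0.00037^(1/2) = 50.63 ft³/s

50.6 ft³/s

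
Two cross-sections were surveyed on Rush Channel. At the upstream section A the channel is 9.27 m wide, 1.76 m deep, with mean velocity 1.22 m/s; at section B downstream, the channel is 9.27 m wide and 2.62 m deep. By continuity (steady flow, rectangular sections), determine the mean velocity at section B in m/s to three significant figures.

Q = A₁V₁ = (9.27×1.76) × 1.22 = 19.90 m³/s
A₂ = 9.27 × 2.62 = 24.29 m²
V₂ = Q/A₂ = 19.90/24.29 = 0.8195 m/s

0.820 m/s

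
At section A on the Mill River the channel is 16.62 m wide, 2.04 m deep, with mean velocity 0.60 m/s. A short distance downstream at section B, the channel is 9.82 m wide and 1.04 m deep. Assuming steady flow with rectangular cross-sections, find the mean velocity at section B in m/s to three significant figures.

1.99 m/s

Q = A₁V₁ = (16.62×2.04) × 0.60 = 20.34 m³/s
A₂ = 9.82 × 1.04 = 10.21 m²
V₂ = Q/A₂ = 20.34/10.21 = 1.992 m/s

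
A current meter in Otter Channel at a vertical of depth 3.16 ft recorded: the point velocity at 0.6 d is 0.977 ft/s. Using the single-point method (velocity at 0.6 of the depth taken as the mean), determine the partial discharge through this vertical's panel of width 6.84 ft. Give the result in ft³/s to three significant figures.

v̄ = v₀.₆ = 0.977 ft/s
q = v̄ × d × w = 0.9770 × 3.16 × 6.84 = 21.12 ft³/s

21.1 ft³/s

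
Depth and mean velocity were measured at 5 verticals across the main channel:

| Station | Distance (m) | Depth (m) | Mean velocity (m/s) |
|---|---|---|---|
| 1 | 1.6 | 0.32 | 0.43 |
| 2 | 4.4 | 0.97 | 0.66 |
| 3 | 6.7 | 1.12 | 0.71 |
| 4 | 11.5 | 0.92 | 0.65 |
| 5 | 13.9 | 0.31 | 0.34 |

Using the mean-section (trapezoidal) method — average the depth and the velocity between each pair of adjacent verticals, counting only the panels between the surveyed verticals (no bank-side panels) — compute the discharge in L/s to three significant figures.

Panel 1-2: Δb = 2.8 m, d̄ = (0.32+0.97)/2 = 0.645, v̄ = (0.43+0.66)/2 = 0.545 → q = 2.8×0.645×0.545 = 0.9843 m³/s
Panel 2-3: Δb = 2.3 m, d̄ = (0.97+1.12)/2 = 1.045, v̄ = (0.66+0.71)/2 = 0.685 → q = 2.3×1.045×0.685 = 1.646 m³/s
Panel 3-4: Δb = 4.8 m, d̄ = (1.12+0.92)/2 = 1.02, v̄ = (0.71+0.65)/2 = 0.68 → q = 4.8×1.02×0.68 = 3.329 m³/s
Panel 4-5: Δb = 2.4 m, d̄ = (0.92+0.31)/2 = 0.615, v̄ = (0.65+0.34)/2 = 0.495 → q = 2.4×0.615×0.495 = 0.7306 m³/s
Q = Σ q = 6.691 m³/s
= 6.691 × 1000 = 6691 L/s

6690 L/s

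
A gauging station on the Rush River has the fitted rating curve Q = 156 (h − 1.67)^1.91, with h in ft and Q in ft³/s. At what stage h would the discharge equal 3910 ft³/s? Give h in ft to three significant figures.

7.07 ft

h − h₀ = (Q/C)^(1/b) = (3910/156)^(1/1.91) = 5.401 ft
h = 1.67 + 5.401 = 7.071 ft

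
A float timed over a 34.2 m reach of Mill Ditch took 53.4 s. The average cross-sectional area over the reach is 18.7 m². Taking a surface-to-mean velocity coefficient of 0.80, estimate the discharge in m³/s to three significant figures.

9.58 m³/s

v_surface = L / t̄ = 34.2 / 53.4 = 0.6404 m/s
v_mean = 0.80 × 0.6404 = 0.5124 m/s
Q = A × v_mean = 18.7 × 0.5124 = 9.581 m³/s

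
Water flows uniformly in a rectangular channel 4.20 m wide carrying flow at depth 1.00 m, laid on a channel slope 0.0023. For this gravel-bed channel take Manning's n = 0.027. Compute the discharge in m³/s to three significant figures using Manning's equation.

A = b·y = 4.20 × 1.00 = 4.200 m²
P = b + 2y = 4.20 + 2×1.00 = 6.200 m
R = A/P = 4.200/6.200 = 0.6774 m
Q = (1/n)·A·R^(2/3)·S^(1/2) = (1/0.027) × 4.200 × 0.6774^(2/3) × 0.0023^(1/2) = 5.754 m³/s

5.75 m³/s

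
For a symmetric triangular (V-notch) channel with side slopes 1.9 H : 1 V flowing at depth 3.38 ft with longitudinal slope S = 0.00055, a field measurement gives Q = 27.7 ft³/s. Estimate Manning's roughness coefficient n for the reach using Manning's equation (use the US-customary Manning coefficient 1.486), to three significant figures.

A = z·y² = 1.9×3.38² = 21.71 ft²
P = 2y√(1+z²) = 2×3.38×√(1+1.9²) = 14.51 ft
R = A/P = 21.71/14.51 = 1.496 ft
n = (1.486/Q)·A·R^(2/3)·S^(1/2) = (1.486/27.7) × 21.71 × 1.308 × 0.02345 = 0.03571

0.0357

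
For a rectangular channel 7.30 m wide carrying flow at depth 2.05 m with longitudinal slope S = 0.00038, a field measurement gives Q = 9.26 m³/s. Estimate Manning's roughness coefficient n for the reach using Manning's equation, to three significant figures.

0.0378

A = b·y = 7.30 × 2.05 = 14.97 m²
P = b + 2y = 7.30 + 2×2.05 = 11.40 m
R = A/P = 14.97/11.40 = 1.313 m
n = (1/Q)·A·R^(2/3)·S^(1/2) = (1/9.26) × 14.97 × 1.199 × 0.01949 = 0.03777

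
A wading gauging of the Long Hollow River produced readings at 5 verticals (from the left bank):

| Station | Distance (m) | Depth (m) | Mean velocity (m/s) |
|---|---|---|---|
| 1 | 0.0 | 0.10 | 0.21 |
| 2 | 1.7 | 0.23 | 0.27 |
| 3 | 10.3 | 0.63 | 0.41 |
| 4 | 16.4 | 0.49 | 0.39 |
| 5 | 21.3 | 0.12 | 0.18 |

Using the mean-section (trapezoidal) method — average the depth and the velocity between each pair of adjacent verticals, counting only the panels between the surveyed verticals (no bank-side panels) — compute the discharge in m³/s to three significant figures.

3.12 m³/s

Panel 1-2: Δb = 1.7 m, d̄ = (0.10+0.23)/2 = 0.165, v̄ = (0.21+0.27)/2 = 0.24 → q = 1.7×0.165×0.24 = 0.06732 m³/s
Panel 2-3: Δb = 8.6 m, d̄ = (0.23+0.63)/2 = 0.43, v̄ = (0.27+0.41)/2 = 0.34 → q = 8.6×0.43×0.34 = 1.257 m³/s
Panel 3-4: Δb = 6.1 m, d̄ = (0.63+0.49)/2 = 0.56, v̄ = (0.41+0.39)/2 = 0.4 → q = 6.1×0.56×0.4 = 1.366 m³/s
Panel 4-5: Δb = 4.9 m, d̄ = (0.49+0.12)/2 = 0.305, v̄ = (0.39+0.18)/2 = 0.285 → q = 4.9×0.305×0.285 = 0.4259 m³/s
Q = Σ q = 3.117 m³/s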